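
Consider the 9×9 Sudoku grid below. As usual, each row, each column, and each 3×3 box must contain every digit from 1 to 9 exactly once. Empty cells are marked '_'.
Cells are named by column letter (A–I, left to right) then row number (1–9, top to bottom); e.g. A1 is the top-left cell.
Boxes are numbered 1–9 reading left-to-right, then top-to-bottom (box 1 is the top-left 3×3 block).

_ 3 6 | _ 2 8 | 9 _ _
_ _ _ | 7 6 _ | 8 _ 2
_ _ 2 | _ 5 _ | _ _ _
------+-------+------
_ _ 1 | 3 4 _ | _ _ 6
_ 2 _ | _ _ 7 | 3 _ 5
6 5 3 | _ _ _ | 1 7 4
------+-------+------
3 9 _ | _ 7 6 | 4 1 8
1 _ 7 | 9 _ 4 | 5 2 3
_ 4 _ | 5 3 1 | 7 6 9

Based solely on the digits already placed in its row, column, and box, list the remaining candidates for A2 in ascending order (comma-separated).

Row 2 already contains {2, 6, 7, 8}.
Column A already contains {1, 3, 6}.
Its 3×3 block (box 1) already contains {2, 3, 6}.
Removing those from 1–9 leaves {4, 5, 9} as the candidates for A2.

4,5,9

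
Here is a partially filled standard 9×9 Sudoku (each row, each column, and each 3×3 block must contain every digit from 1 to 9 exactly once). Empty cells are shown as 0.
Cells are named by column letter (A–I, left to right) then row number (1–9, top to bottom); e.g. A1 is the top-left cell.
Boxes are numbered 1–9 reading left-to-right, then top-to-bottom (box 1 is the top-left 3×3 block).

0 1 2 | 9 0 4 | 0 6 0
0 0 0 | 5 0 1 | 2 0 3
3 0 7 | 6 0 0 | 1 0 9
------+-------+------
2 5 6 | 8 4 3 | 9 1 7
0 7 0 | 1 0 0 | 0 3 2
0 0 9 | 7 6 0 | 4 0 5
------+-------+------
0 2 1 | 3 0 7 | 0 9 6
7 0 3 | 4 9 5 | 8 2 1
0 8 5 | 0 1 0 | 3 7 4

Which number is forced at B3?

Row 3 already contains {1, 3, 6, 7, 9}.
Column B already contains {1, 2, 5, 7, 8}.
Its 3×3 block (box 1) already contains {1, 2, 3, 7}.
The only value from 1–9 not eliminated is 4, so B3 = 4.

4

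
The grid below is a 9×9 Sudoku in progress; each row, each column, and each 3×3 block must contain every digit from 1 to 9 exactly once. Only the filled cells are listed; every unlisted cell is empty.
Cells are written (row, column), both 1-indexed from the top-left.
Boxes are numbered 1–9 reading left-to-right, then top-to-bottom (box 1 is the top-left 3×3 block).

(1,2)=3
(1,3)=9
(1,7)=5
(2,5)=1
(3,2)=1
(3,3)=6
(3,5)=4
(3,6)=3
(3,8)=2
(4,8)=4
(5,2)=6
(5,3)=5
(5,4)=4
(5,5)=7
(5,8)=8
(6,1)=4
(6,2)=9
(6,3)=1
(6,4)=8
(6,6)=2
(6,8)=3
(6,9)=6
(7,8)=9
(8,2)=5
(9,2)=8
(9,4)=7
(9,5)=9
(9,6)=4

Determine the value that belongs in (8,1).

9

Cell (8,1) itself could take any of {1, 2, 3, 6, 7, 9} by direct elimination.
Consider where 9 can go in row 8.
(8,3) is out (column 3 already has a 9). (8,4) is out (box 8 already has a 9). (8,5) is out (column 5 already has a 9). (8,6) is out (box 8 already has a 9). The remaining empty cells in row 8 are similarly blocked.
So the only cell in row 8 that can hold 9 is (8,1).
Therefore (8,1) = 9.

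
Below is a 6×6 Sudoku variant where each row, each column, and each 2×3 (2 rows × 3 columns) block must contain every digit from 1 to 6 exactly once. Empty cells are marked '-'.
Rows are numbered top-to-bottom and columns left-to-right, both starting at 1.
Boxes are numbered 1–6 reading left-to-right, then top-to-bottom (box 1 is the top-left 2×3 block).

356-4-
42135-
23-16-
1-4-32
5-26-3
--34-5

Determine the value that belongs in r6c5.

2

Cell r6c5 itself could take any of {1, 2} by direct elimination.
Consider where 2 can go in box 6.
r5c5 is out (row 5 already has a 2).
So the only cell in box 6 that can hold 2 is r6c5.
Therefore r6c5 = 2.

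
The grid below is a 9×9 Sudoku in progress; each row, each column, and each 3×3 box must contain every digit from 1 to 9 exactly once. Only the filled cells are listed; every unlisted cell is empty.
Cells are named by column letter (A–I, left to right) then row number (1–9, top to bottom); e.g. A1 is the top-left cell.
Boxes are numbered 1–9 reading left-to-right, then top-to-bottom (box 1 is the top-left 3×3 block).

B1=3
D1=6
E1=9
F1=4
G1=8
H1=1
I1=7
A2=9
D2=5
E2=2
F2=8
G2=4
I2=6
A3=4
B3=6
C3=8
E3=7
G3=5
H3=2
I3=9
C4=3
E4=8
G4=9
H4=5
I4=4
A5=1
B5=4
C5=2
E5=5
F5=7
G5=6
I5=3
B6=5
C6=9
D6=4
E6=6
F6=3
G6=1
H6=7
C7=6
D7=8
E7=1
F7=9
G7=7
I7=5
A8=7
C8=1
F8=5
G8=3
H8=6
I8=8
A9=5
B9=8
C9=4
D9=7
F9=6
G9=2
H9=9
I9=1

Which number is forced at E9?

Row 9 already contains {1, 2, 4, 5, 6, 7, 8, 9}.
Column E already contains {1, 2, 5, 6, 7, 8, 9}.
Its 3×3 block (box 8) already contains {1, 5, 6, 7, 8, 9}.
The only value from 1–9 not eliminated is 3, so E9 = 3.

3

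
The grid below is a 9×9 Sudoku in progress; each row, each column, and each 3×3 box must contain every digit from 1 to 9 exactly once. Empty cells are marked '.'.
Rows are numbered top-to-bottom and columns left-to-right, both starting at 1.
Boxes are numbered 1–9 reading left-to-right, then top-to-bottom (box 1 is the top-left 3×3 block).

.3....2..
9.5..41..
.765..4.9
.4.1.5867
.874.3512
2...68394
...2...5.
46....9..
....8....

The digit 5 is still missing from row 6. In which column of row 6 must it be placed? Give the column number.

2

Consider where 5 can go in row 6.
R6C3 is out (column 3 already has a 5).
R6C4 is out (column 4 already has a 5).
So the only cell in row 6 that can hold 5 is R6C2.
That is column 2.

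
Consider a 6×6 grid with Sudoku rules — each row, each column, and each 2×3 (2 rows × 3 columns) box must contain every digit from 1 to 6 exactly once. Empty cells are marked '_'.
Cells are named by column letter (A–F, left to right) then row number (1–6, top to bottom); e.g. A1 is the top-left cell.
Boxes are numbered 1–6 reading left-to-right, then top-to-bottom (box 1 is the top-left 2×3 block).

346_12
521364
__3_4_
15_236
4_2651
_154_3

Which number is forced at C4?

4

Row 4 already contains {1, 2, 3, 5, 6}.
Column C already contains {1, 2, 3, 5, 6}.
Its 2×3 block (box 3) already contains {1, 3, 5}.
The only value from 1–6 not eliminated is 4, so C4 = 4.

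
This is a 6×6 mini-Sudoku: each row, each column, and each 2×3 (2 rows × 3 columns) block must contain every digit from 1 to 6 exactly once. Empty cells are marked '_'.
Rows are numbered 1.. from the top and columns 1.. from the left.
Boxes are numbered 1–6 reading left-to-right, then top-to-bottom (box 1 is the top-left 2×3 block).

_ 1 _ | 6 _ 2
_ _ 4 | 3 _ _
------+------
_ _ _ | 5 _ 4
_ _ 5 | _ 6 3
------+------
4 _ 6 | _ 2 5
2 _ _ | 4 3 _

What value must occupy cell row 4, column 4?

2

Cell row 4, column 4 itself could take any of {1, 2} by direct elimination.
Consider where 2 can go in column 4.
row 5, column 4 is out (row 5 already has a 2).
So the only cell in column 4 that can hold 2 is row 4, column 4.
Therefore row 4, column 4 = 2.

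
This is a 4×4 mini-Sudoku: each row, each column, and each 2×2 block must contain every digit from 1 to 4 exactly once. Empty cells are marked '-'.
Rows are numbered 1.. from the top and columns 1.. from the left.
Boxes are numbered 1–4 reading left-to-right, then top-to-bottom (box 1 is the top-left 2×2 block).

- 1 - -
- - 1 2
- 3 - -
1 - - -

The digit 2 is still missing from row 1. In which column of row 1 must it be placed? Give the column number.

Consider where 2 can go in row 1.
row 1, column 3 is out (box 2 already has a 2).
row 1, column 4 is out (column 4 already has a 2).
So the only cell in row 1 that can hold 2 is row 1, column 1.
That is column 1.

1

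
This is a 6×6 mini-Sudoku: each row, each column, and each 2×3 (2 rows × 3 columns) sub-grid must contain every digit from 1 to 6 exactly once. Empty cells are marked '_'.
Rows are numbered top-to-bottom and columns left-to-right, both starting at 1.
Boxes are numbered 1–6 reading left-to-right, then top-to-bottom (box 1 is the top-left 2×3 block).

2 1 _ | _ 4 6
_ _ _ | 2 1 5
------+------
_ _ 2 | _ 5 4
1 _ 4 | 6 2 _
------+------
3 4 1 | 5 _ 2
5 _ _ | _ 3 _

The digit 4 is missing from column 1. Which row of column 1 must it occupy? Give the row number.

2

Consider where 4 can go in column 1.
r3c1 is out (row 3 already has a 4).
So the only cell in column 1 that can hold 4 is r2c1.
That is row 2.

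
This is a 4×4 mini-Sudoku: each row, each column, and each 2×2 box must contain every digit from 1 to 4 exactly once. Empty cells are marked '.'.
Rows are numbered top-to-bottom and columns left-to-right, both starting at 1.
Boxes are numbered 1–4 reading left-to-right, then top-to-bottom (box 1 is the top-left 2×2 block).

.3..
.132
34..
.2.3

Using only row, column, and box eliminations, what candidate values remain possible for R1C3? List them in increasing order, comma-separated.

Row 1 already contains {3}.
Column 3 already contains {3}.
Its 2×2 block (box 2) already contains {2, 3}.
Removing those from 1–4 leaves {1, 4} as the candidates for R1C3.

1,4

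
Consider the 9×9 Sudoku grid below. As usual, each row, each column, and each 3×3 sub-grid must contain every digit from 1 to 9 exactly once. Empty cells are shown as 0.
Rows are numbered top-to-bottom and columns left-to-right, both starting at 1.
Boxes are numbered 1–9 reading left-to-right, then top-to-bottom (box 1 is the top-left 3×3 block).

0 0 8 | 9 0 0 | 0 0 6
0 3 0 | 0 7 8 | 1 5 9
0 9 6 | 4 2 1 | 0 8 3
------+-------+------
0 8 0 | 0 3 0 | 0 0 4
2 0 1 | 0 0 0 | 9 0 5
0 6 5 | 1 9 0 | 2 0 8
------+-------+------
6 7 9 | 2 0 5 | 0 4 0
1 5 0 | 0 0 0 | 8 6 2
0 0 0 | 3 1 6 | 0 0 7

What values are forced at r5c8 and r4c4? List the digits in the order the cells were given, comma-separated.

For r5c8:
  Consider where 3 can go in row 5.
  r5c2 is out (column 2 already has a 3).
  r5c4 is out (column 4 already has a 3).
  r5c5 is out (column 5 already has a 3).
  r5c6 is out (box 5 already has a 3).
  So the only cell in row 5 that can hold 3 is r5c8.
  So r5c8 = 3.
For r4c4:
  Consider where 5 can go in row 4.
  r4c1 is out (box 4 already has a 5).
  r4c3 is out (column 3 already has a 5).
  r4c6 is out (column 6 already has a 5).
  r4c7 is out (box 6 already has a 5).
  r4c8 is out (column 8 already has a 5).
  So the only cell in row 4 that can hold 5 is r4c4.
  So r4c4 = 5.

3,5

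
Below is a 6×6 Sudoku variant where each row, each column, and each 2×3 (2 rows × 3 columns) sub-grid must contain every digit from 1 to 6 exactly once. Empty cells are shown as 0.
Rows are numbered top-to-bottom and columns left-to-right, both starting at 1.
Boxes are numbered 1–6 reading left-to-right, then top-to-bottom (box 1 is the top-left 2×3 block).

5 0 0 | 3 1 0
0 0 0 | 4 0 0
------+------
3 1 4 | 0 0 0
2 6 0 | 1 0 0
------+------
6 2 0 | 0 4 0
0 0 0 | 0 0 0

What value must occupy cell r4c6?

Cell r4c6 itself could take any of {3, 4, 5} by direct elimination.
Consider where 4 can go in row 4.
r4c3 is out (column 3 already has a 4).
r4c5 is out (column 5 already has a 4).
So the only cell in row 4 that can hold 4 is r4c6.
Therefore r4c6 = 4.

4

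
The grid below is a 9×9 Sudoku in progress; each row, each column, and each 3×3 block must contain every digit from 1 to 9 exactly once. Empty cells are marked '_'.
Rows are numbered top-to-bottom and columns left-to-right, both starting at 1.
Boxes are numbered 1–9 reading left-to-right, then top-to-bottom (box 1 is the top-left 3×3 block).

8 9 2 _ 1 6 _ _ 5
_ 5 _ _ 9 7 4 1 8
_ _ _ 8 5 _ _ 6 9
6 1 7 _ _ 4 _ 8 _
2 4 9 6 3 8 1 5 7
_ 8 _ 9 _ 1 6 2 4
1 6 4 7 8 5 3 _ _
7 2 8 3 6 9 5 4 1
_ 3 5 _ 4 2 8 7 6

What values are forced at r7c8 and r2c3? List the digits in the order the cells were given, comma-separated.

9,6

For r7c8:
  Row 7 already contains {1, 3, 4, 5, 6, 7, 8}.
  Column 8 already contains {1, 2, 4, 5, 6, 7, 8}.
  Its 3×3 block (box 9) already contains {1, 3, 4, 5, 6, 7, 8}.
  The only value from 1–9 not eliminated is 9, so r7c8 = 9.
For r2c3:
  Consider where 6 can go in box 1.
  r2c1 is out (column 1 already has a 6).
  r3c1 is out (row 3 already has a 6).
  r3c2 is out (row 3 already has a 6).
  r3c3 is out (row 3 already has a 6).
  So the only cell in box 1 that can hold 6 is r2c3.
  So r2c3 = 6.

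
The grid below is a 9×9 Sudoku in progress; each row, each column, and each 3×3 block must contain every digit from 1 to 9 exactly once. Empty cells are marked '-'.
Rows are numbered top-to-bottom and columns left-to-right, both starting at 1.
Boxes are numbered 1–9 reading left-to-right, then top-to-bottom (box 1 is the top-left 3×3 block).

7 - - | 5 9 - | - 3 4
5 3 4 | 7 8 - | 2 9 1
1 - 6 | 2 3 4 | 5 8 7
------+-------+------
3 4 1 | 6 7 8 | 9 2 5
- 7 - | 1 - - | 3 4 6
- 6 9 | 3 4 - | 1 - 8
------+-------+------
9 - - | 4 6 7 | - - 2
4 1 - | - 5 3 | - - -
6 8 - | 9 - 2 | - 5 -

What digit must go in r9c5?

1

Row 9 already contains {2, 5, 6, 8, 9}.
Column 5 already contains {3, 4, 5, 6, 7, 8, 9}.
Its 3×3 block (box 8) already contains {2, 3, 4, 5, 6, 7, 9}.
The only value from 1–9 not eliminated is 1, so r9c5 = 1.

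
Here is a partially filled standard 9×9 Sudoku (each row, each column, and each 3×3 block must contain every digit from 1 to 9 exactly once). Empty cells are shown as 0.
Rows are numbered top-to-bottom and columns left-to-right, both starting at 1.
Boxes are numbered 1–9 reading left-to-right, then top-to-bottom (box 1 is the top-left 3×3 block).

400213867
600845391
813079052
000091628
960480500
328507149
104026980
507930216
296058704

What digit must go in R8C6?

4

Row 8 already contains {1, 2, 3, 5, 6, 7, 9}.
Column 6 already contains {1, 3, 5, 6, 7, 8, 9}.
Its 3×3 block (box 8) already contains {2, 3, 5, 6, 8, 9}.
The only value from 1–9 not eliminated is 4, so R8C6 = 4.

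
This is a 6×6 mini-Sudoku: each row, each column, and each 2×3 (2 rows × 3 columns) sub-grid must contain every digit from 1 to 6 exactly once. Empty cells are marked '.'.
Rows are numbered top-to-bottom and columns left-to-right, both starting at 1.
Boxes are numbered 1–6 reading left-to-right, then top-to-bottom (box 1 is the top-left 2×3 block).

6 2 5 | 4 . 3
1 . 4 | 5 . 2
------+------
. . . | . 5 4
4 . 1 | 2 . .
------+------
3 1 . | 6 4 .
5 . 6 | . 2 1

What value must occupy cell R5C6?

Row 5 already contains {1, 3, 4, 6}.
Column 6 already contains {1, 2, 3, 4}.
Its 2×3 block (box 6) already contains {1, 2, 4, 6}.
The only value from 1–6 not eliminated is 5, so R5C6 = 5.

5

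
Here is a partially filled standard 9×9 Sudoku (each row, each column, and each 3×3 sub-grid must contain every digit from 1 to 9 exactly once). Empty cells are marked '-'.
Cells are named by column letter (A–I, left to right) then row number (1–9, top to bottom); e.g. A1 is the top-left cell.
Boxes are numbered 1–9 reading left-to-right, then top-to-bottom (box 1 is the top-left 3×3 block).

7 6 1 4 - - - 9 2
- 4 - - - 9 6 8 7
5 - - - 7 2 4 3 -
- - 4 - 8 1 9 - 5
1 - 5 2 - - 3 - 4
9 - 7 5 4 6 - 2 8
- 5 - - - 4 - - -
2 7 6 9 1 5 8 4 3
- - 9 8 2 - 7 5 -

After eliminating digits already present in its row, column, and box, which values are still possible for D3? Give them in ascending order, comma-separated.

1,6

Row 3 already contains {2, 3, 4, 5, 7}.
Column D already contains {2, 4, 5, 8, 9}.
Its 3×3 block (box 2) already contains {2, 4, 7, 9}.
Removing those from 1–9 leaves {1, 6} as the candidates for D3.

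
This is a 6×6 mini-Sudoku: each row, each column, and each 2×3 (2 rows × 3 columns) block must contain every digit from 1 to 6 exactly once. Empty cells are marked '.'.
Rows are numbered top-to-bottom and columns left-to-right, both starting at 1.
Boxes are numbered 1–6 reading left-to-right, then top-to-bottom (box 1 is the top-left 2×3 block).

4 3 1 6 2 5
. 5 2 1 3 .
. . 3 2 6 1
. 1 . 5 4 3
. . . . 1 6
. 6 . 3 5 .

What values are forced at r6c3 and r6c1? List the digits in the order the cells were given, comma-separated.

For r6c3:
  Row 6 already contains {3, 5, 6}.
  Column 3 already contains {1, 2, 3}.
  Its 2×3 block (box 5) already contains {6}.
  The only value from 1–6 not eliminated is 4, so r6c3 = 4.
For r6c1:
  Consider where 1 can go in row 6.
  r6c3 is out (column 3 already has a 1).
  r6c6 is out (column 6 already has a 1).
  So the only cell in row 6 that can hold 1 is r6c1.
  So r6c1 = 1.

4,1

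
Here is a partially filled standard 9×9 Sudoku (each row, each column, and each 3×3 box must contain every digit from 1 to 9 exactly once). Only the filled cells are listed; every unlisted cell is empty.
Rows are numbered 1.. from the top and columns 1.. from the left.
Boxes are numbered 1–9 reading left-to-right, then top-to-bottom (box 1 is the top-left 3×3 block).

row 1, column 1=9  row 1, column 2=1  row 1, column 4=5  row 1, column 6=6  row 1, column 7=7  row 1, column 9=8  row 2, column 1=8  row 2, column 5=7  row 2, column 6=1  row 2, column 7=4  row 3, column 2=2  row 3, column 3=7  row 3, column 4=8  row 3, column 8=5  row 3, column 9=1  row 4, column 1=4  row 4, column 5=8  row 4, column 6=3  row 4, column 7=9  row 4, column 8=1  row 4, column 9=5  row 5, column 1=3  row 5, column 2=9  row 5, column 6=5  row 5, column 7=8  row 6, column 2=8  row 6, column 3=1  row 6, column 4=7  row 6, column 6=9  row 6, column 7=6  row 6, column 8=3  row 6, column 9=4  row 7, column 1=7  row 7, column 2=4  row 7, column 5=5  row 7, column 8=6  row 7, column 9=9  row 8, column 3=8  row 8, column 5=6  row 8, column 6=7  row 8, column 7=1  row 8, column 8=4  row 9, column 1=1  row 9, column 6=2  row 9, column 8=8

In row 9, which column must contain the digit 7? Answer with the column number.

Consider where 7 can go in row 9.
row 9, column 2 is out (box 7 already has a 7).
row 9, column 3 is out (column 3 already has a 7).
row 9, column 4 is out (column 4 already has a 7).
row 9, column 5 is out (column 5 already has a 7).
row 9, column 7 is out (column 7 already has a 7).
So the only cell in row 9 that can hold 7 is row 9, column 9.
That is column 9.

9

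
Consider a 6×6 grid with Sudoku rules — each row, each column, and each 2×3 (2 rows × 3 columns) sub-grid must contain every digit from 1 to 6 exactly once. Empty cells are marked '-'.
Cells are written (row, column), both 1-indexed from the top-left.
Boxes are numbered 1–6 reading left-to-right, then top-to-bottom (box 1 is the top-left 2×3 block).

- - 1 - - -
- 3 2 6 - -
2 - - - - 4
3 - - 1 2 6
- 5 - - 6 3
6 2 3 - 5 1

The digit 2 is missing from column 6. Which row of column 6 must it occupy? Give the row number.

Consider where 2 can go in column 6.
(2,6) is out (row 2 already has a 2).
So the only cell in column 6 that can hold 2 is (1,6).
That is row 1.

1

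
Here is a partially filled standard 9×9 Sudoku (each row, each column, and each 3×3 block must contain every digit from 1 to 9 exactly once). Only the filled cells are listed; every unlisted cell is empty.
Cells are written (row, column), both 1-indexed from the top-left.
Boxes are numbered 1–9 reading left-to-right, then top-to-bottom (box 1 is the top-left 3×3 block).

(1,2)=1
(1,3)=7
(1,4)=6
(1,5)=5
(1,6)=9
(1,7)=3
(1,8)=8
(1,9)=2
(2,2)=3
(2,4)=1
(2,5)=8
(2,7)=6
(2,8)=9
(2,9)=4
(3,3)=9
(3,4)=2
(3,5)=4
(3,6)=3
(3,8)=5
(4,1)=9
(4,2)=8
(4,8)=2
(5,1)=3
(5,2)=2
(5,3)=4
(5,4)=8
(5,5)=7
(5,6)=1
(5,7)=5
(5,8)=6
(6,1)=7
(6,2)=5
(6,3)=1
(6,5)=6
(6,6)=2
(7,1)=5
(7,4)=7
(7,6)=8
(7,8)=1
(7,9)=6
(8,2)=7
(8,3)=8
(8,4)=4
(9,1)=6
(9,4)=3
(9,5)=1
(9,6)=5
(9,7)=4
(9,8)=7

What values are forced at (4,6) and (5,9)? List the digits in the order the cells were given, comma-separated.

4,9

For (4,6):
  Row 4 already contains {2, 8, 9}.
  Column 6 already contains {1, 2, 3, 5, 8, 9}.
  Its 3×3 block (box 5) already contains {1, 2, 6, 7, 8}.
  The only value from 1–9 not eliminated is 4, so (4,6) = 4.
For (5,9):
  Row 5 already contains {1, 2, 3, 4, 5, 6, 7, 8}.
  Column 9 already contains {2, 4, 6}.
  Its 3×3 block (box 6) already contains {2, 5, 6}.
  The only value from 1–9 not eliminated is 9, so (5,9) = 9.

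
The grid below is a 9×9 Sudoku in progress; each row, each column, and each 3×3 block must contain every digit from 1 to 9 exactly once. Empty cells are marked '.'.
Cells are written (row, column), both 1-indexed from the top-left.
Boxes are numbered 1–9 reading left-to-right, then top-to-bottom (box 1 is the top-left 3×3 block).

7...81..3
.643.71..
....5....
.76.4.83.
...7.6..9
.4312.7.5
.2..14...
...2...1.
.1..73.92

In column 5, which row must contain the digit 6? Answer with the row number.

Consider where 6 can go in column 5.
(2,5) is out (row 2 already has a 6).
(5,5) is out (row 5 already has a 6).
So the only cell in column 5 that can hold 6 is (8,5).
That is row 8.

8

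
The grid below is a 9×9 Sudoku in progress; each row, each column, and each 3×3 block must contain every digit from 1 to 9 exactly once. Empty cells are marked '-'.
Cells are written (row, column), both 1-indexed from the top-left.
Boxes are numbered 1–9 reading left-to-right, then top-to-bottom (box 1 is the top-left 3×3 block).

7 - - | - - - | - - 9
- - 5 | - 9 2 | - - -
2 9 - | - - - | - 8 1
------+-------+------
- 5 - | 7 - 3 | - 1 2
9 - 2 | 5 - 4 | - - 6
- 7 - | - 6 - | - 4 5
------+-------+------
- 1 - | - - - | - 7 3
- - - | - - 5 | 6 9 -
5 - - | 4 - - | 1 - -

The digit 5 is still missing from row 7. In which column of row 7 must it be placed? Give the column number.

7

Consider where 5 can go in row 7.
(7,1) is out (column 1 already has a 5).
(7,3) is out (column 3 already has a 5).
(7,4) is out (column 4 already has a 5).
(7,5) is out (box 8 already has a 5).
(7,6) is out (column 6 already has a 5).
So the only cell in row 7 that can hold 5 is (7,7).
That is column 7.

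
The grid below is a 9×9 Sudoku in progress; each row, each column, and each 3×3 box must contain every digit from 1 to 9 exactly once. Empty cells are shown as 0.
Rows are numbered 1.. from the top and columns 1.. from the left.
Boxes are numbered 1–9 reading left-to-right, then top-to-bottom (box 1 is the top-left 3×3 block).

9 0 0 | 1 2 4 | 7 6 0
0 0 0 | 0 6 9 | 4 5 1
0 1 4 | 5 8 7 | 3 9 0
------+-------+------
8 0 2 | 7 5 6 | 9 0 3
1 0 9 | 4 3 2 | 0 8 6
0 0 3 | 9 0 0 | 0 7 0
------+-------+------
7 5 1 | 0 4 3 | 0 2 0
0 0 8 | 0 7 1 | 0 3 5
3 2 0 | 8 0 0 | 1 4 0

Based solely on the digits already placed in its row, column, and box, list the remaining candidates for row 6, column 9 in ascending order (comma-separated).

2,4

Row 6 already contains {3, 7, 9}.
Column 9 already contains {1, 3, 5, 6}.
Its 3×3 block (box 6) already contains {3, 6, 7, 8, 9}.
Removing those from 1–9 leaves {2, 4} as the candidates for row 6, column 9.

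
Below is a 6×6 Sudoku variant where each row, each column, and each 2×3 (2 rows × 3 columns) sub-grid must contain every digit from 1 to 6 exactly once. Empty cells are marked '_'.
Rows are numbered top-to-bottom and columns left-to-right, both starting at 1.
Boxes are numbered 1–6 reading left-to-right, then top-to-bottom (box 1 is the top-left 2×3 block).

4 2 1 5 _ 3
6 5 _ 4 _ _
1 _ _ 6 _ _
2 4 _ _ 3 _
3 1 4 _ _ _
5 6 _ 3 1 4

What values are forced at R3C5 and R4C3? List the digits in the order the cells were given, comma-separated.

For R3C5:
  Consider where 4 can go in row 3.
  R3C2 is out (column 2 already has a 4).
  R3C3 is out (column 3 already has a 4).
  R3C6 is out (column 6 already has a 4).
  So the only cell in row 3 that can hold 4 is R3C5.
  So R3C5 = 4.
For R4C3:
  Consider where 6 can go in row 4.
  R4C4 is out (column 4 already has a 6).
  R4C6 is out (box 4 already has a 6).
  So the only cell in row 4 that can hold 6 is R4C3.
  So R4C3 = 6.

4,6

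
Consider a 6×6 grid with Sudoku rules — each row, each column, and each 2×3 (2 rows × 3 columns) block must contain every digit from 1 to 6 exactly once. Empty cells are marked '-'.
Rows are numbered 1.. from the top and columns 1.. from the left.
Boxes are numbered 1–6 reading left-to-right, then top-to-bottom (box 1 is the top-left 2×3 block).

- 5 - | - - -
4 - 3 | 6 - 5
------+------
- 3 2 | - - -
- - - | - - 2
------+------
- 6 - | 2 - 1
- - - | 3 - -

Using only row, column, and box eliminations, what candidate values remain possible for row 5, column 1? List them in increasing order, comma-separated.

Row 5 already contains {1, 2, 6}.
Column 1 already contains {4}.
Its 2×3 block (box 5) already contains {6}.
Removing those from 1–6 leaves {3, 5} as the candidates for row 5, column 1.

3,5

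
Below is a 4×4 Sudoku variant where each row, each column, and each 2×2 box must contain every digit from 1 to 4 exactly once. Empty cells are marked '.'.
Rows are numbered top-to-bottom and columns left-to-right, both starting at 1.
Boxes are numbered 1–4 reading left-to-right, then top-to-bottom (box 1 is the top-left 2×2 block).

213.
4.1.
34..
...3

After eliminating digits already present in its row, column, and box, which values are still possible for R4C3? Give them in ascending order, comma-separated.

2,4

Row 4 already contains {3}.
Column 3 already contains {1, 3}.
Its 2×2 block (box 4) already contains {3}.
Removing those from 1–4 leaves {2, 4} as the candidates for R4C3.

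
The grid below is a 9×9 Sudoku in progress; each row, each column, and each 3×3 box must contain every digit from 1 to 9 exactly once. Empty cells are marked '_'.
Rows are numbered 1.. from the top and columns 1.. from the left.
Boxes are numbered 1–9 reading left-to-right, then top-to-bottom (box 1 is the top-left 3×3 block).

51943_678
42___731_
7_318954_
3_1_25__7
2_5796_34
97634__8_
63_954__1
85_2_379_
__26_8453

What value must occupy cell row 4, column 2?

4

Cell row 4, column 2 itself could take any of {4, 8} by direct elimination.
Consider where 4 can go in box 4.
row 5, column 2 is out (row 5 already has a 4).
So the only cell in box 4 that can hold 4 is row 4, column 2.
Therefore row 4, column 2 = 4.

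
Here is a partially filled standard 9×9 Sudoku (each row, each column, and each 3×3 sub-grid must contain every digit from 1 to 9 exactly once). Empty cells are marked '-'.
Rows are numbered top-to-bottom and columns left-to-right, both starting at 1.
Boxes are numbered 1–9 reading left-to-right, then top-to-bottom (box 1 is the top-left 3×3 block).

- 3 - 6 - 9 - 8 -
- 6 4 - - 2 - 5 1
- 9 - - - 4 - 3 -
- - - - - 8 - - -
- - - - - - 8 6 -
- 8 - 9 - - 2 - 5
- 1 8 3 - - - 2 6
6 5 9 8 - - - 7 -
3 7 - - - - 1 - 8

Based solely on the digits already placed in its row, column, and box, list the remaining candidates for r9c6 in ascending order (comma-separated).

Row 9 already contains {1, 3, 7, 8}.
Column 6 already contains {2, 4, 8, 9}.
Its 3×3 block (box 8) already contains {3, 8}.
Removing those from 1–9 leaves {5, 6} as the candidates for r9c6.

5,6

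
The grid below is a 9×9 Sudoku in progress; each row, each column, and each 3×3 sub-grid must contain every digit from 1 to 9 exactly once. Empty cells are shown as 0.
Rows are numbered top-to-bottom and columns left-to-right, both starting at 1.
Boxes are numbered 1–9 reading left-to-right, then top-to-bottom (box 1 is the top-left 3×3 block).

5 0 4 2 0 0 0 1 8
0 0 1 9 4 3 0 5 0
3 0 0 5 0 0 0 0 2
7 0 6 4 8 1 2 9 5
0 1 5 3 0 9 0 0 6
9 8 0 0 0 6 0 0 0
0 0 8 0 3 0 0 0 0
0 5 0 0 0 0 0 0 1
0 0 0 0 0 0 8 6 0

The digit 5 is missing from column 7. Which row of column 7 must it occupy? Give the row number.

7

Consider where 5 can go in column 7.
R1C7 is out (row 1 already has a 5). R2C7 is out (row 2 already has a 5). R3C7 is out (row 3 already has a 5). R5C7 is out (row 5 already has a 5). The remaining empty cells in column 7 are similarly blocked.
So the only cell in column 7 that can hold 5 is R7C7.
That is row 7.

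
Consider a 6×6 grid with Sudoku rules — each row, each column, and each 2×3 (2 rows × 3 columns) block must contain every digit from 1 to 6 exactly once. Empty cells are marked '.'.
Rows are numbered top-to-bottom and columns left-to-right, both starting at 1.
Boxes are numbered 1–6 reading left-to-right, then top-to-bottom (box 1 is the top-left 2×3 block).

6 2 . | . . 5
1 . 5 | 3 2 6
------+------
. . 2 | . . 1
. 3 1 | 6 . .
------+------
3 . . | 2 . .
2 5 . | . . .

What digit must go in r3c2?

Cell r3c2 itself could take any of {4, 6} by direct elimination.
Consider where 6 can go in row 3.
r3c1 is out (column 1 already has a 6).
r3c4 is out (column 4 already has a 6).
r3c5 is out (box 4 already has a 6).
So the only cell in row 3 that can hold 6 is r3c2.
Therefore r3c2 = 6.

6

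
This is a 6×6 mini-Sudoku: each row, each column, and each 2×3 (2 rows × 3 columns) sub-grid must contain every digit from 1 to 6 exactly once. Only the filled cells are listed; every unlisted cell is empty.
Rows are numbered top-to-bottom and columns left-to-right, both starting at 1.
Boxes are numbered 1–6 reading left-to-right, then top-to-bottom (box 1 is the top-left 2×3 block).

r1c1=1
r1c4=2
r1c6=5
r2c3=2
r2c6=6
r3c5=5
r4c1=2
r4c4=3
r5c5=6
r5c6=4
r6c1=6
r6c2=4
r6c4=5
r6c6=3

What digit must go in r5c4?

1

Row 5 already contains {4, 6}.
Column 4 already contains {2, 3, 5}.
Its 2×3 block (box 6) already contains {3, 4, 5, 6}.
The only value from 1–6 not eliminated is 1, so r5c4 = 1.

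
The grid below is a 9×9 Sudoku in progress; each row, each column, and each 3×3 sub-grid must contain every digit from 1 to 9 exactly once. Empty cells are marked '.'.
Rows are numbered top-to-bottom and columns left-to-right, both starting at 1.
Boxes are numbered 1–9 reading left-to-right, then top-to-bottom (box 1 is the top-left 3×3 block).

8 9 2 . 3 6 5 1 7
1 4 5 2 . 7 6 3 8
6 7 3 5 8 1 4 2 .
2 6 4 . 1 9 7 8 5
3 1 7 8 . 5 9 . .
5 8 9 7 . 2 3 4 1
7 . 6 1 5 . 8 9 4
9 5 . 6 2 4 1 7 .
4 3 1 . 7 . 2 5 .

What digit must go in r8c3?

Row 8 already contains {1, 2, 4, 5, 6, 7, 9}.
Column 3 already contains {1, 2, 3, 4, 5, 6, 7, 9}.
Its 3×3 block (box 7) already contains {1, 3, 4, 5, 6, 7, 9}.
The only value from 1–9 not eliminated is 8, so r8c3 = 8.

8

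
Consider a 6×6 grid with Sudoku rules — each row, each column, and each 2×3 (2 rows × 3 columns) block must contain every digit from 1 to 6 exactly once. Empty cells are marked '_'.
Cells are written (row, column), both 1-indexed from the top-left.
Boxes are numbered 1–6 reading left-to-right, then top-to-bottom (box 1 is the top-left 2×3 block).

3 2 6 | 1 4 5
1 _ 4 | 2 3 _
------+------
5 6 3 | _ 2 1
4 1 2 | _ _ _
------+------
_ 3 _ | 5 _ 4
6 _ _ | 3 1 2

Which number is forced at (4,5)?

Cell (4,5) itself could take any of {5, 6} by direct elimination.
Consider where 5 can go in row 4.
(4,4) is out (column 4 already has a 5).
(4,6) is out (column 6 already has a 5).
So the only cell in row 4 that can hold 5 is (4,5).
Therefore (4,5) = 5.

5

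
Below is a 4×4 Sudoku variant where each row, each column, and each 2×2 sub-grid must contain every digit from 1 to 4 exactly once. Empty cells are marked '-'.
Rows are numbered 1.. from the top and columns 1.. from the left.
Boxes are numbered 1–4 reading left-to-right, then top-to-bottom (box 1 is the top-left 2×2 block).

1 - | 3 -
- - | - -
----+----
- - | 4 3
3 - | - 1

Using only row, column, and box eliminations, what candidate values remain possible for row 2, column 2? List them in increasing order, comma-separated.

Row 2 already contains {}.
Column 2 already contains {}.
Its 2×2 block (box 1) already contains {1}.
Removing those from 1–4 leaves {2, 3, 4} as the candidates for row 2, column 2.

2,3,4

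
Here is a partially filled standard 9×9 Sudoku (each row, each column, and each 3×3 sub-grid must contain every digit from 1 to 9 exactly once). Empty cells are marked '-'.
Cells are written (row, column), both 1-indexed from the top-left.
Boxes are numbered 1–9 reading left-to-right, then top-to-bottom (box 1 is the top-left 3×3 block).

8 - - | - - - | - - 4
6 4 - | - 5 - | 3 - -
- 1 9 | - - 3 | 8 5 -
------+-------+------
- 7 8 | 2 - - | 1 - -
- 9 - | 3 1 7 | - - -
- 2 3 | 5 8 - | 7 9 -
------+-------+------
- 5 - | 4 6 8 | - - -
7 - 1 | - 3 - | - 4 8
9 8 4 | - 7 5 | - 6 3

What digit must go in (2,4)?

8

Cell (2,4) itself could take any of {1, 7, 8, 9} by direct elimination.
Consider where 8 can go in row 2.
(2,3) is out (column 3 already has a 8).
(2,6) is out (column 6 already has a 8).
(2,8) is out (box 3 already has a 8).
(2,9) is out (column 9 already has a 8).
So the only cell in row 2 that can hold 8 is (2,4).
Therefore (2,4) = 8.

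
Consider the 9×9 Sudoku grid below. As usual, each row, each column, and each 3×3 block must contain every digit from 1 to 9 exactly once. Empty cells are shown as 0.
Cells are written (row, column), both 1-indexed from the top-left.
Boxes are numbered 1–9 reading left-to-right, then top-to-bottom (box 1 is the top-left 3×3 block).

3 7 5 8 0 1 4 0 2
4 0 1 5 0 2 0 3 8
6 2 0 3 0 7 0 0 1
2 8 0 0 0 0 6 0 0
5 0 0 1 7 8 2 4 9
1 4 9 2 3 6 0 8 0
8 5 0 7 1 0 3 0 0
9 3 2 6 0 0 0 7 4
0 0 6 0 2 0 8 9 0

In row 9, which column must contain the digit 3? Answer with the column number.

Consider where 3 can go in row 9.
(9,1) is out (column 1 already has a 3).
(9,2) is out (column 2 already has a 3).
(9,4) is out (column 4 already has a 3).
(9,9) is out (box 9 already has a 3).
So the only cell in row 9 that can hold 3 is (9,6).
That is column 6.

6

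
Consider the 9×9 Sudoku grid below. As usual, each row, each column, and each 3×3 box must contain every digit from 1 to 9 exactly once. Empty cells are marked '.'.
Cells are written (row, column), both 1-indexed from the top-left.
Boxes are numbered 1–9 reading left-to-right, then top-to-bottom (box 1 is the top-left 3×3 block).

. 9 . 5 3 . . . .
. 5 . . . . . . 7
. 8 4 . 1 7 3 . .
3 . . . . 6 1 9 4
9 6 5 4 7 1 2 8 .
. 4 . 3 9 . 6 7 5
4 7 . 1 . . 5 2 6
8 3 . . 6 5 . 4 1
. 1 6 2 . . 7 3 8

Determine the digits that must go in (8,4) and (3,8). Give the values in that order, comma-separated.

For (8,4):
  Consider where 7 can go in column 4.
  (2,4) is out (row 2 already has a 7).
  (3,4) is out (row 3 already has a 7).
  (4,4) is out (box 5 already has a 7).
  So the only cell in column 4 that can hold 7 is (8,4).
  So (8,4) = 7.
For (3,8):
  Consider where 5 can go in box 3.
  (1,7) is out (row 1 already has a 5). (1,8) is out (row 1 already has a 5). (1,9) is out (row 1 already has a 5). (2,7) is out (row 2 already has a 5). The remaining empty cells in box 3 are similarly blocked.
  So the only cell in box 3 that can hold 5 is (3,8).
  So (3,8) = 5.

7,5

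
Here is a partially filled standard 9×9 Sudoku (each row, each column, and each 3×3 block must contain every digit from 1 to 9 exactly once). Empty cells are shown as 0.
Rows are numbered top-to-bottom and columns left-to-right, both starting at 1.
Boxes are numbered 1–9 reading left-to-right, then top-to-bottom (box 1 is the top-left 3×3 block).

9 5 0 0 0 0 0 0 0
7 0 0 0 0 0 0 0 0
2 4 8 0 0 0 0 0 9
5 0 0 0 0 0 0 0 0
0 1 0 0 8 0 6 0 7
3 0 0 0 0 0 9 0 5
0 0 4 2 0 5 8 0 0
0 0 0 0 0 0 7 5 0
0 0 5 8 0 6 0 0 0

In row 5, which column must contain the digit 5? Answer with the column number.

4

Consider where 5 can go in row 5.
r5c1 is out (column 1 already has a 5).
r5c3 is out (column 3 already has a 5).
r5c6 is out (column 6 already has a 5).
r5c8 is out (column 8 already has a 5).
So the only cell in row 5 that can hold 5 is r5c4.
That is column 4.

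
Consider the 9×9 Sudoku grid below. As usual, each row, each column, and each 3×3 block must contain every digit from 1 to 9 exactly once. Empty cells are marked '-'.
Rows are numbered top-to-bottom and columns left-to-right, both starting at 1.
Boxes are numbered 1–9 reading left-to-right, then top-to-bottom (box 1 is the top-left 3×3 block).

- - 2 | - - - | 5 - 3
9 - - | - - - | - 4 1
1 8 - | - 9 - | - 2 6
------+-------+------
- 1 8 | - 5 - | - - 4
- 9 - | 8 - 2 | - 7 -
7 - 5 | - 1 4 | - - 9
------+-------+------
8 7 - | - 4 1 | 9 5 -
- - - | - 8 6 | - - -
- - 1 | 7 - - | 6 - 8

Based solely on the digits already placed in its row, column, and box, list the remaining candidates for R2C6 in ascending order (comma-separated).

Row 2 already contains {1, 4, 9}.
Column 6 already contains {1, 2, 4, 6}.
Its 3×3 block (box 2) already contains {9}.
Removing those from 1–9 leaves {3, 5, 7, 8} as the candidates for R2C6.

3,5,7,8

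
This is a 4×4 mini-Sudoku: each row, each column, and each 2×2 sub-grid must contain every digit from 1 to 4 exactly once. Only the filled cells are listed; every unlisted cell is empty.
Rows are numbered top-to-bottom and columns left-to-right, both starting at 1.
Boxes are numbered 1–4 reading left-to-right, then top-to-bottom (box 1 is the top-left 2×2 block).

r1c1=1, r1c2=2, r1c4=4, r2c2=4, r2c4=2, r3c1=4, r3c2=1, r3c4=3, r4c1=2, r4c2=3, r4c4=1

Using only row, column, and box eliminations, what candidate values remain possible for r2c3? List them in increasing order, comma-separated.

Row 2 already contains {2, 4}.
Column 3 already contains {}.
Its 2×2 block (box 2) already contains {2, 4}.
Removing those from 1–4 leaves {1, 3} as the candidates for r2c3.

1,3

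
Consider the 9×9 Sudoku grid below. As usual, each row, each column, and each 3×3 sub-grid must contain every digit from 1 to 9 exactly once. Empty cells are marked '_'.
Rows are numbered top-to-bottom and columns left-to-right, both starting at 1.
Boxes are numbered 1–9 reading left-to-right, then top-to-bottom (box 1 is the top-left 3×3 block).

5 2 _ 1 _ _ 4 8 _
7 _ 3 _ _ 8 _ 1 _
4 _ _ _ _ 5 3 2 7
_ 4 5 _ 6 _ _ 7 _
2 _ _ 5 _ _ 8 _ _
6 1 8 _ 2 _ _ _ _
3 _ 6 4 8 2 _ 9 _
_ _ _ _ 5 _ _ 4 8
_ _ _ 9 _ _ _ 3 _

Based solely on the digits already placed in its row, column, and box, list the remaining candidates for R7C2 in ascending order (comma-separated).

5,7

Row 7 already contains {2, 3, 4, 6, 8, 9}.
Column 2 already contains {1, 2, 4}.
Its 3×3 block (box 7) already contains {3, 6}.
Removing those from 1–9 leaves {5, 7} as the candidates for R7C2.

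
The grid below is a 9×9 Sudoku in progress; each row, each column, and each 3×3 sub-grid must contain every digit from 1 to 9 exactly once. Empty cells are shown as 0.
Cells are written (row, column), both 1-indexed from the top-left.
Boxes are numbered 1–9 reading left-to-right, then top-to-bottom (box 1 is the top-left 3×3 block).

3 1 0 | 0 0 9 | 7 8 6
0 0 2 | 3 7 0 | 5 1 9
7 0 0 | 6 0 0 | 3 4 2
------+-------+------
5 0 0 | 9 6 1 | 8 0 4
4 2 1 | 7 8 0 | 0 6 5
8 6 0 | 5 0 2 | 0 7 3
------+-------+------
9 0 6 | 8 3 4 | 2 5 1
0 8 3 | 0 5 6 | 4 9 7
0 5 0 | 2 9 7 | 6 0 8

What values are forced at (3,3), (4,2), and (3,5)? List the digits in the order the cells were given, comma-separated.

8,3,1

For (3,3):
  Consider where 8 can go in box 1.
  (1,3) is out (row 1 already has a 8).
  (2,1) is out (column 1 already has a 8).
  (2,2) is out (column 2 already has a 8).
  (3,2) is out (column 2 already has a 8).
  So the only cell in box 1 that can hold 8 is (3,3).
  So (3,3) = 8.
For (4,2):
  Consider where 3 can go in column 2.
  (2,2) is out (row 2 already has a 3).
  (3,2) is out (row 3 already has a 3).
  (7,2) is out (row 7 already has a 3).
  So the only cell in column 2 that can hold 3 is (4,2).
  So (4,2) = 3.
For (3,5):
  Row 3 already contains {2, 3, 4, 6, 7}.
  Column 5 already contains {3, 5, 6, 7, 8, 9}.
  Its 3×3 block (box 2) already contains {3, 6, 7, 9}.
  The only value from 1–9 not eliminated is 1, so (3,5) = 1.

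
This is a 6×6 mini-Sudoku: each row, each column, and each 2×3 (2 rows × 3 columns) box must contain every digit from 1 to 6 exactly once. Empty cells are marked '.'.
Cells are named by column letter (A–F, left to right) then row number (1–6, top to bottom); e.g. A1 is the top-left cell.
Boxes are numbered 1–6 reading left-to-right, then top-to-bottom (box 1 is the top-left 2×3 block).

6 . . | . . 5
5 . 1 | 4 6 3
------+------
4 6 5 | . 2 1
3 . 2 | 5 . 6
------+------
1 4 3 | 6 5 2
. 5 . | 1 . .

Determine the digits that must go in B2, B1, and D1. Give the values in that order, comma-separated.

For B2:
  Row 2 already contains {1, 3, 4, 5, 6}.
  Column B already contains {4, 5, 6}.
  Its 2×3 block (box 1) already contains {1, 5, 6}.
  The only value from 1–6 not eliminated is 2, so B2 = 2.
For B1:
  Consider where 3 can go in row 1.
  C1 is out (column C already has a 3).
  D1 is out (box 2 already has a 3).
  E1 is out (box 2 already has a 3).
  So the only cell in row 1 that can hold 3 is B1.
  So B1 = 3.
For D1:
  Row 1 already contains {5, 6}.
  Column D already contains {1, 4, 5, 6}.
  Its 2×3 block (box 2) already contains {3, 4, 5, 6}.
  The only value from 1–6 not eliminated is 2, so D1 = 2.

2,3,2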